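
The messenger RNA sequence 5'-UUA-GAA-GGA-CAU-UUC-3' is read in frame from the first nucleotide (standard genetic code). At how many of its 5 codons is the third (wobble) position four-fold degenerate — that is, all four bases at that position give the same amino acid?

Codon 1 UUA (Leu): third position 2-fold.
Codon 2 GAA (Glu): third position 2-fold.
Codon 3 GGA (Gly): third position 4-fold.
Codon 4 CAU (His): third position 2-fold.
Codon 5 UUC (Phe): third position 2-fold.
Four-fold degenerate third positions: 1.

1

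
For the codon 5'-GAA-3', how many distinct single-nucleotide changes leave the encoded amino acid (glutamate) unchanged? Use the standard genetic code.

Position 1: none → 0 synonymous.
Position 2: none → 0 synonymous.
Position 3: GAG → 1 synonymous.
Total: 0 + 0 + 1 = 1.

1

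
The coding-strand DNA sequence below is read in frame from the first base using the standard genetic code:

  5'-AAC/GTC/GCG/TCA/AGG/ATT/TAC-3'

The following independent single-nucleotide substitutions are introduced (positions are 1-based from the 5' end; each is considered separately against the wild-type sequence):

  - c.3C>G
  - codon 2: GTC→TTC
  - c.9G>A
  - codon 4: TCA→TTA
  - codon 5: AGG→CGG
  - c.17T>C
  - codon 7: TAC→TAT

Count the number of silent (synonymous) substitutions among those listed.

3

Codon 1: AAC (Asn) → AAG (Lys) — missense.
Codon 2: GTC (Val) → TTC (Phe) — missense.
Codon 3: GCG (Ala) → GCA (Ala) — synonymous.
Codon 4: TCA (Ser) → TTA (Leu) — missense.
Codon 5: AGG (Arg) → CGG (Arg) — synonymous.
Codon 6: ATT (Ile) → ACT (Thr) — missense.
Codon 7: TAC (Tyr) → TAT (Tyr) — synonymous.
Synonymous: 3 of 7.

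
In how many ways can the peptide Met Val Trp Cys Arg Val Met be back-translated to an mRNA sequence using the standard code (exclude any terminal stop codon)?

192

Met: 1 codon.
Val: 4 codons.
Trp: 1 codon.
Cys: 2 codons.
Arg: 6 codons.
Val: 4 codons.
Met: 1 codon.
1 × 4 × 1 × 2 × 6 × 4 × 1 = 192.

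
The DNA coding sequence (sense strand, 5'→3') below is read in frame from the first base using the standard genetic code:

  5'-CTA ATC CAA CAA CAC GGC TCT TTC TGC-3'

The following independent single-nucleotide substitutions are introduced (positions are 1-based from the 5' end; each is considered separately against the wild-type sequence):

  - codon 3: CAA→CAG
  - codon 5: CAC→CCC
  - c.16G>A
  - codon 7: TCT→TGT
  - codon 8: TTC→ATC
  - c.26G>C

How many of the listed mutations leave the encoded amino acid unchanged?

1

Codon 3: CAA (Gln) → CAG (Gln) — synonymous.
Codon 5: CAC (His) → CCC (Pro) — missense.
Codon 6: GGC (Gly) → AGC (Ser) — missense.
Codon 7: TCT (Ser) → TGT (Cys) — missense.
Codon 8: TTC (Phe) → ATC (Ile) — missense.
Codon 9: TGC (Cys) → TCC (Ser) — missense.
Synonymous: 1 of 6.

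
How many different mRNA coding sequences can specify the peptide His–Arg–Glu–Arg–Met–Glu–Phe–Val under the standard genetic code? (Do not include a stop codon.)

2304

His: 2 codons.
Arg: 6 codons.
Glu: 2 codons.
Arg: 6 codons.
Met: 1 codon.
Glu: 2 codons.
Phe: 2 codons.
Val: 4 codons.
2 × 6 × 2 × 6 × 1 × 2 × 2 × 4 = 2304.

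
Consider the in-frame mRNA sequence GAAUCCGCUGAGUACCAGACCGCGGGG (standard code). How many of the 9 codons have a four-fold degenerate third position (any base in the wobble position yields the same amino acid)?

5

Codon 1 GAA (Glu): third position 2-fold.
Codon 2 UCC (Ser): third position 4-fold.
Codon 3 GCU (Ala): third position 4-fold.
Codon 4 GAG (Glu): third position 2-fold.
Codon 5 UAC (Tyr): third position 2-fold.
Codon 6 CAG (Gln): third position 2-fold.
Codon 7 ACC (Thr): third position 4-fold.
Codon 8 GCG (Ala): third position 4-fold.
Codon 9 GGG (Gly): third position 4-fold.
Four-fold degenerate third positions: 5.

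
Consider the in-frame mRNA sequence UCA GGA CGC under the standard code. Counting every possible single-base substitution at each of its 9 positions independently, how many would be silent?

9

Codon 1 (UCA, Ser): 3 synonymous substitutions.
Codon 2 (GGA, Gly): 3 synonymous substitutions.
Codon 3 (CGC, Arg): 3 synonymous substitutions.
Total: 3 + 3 + 3 = 9.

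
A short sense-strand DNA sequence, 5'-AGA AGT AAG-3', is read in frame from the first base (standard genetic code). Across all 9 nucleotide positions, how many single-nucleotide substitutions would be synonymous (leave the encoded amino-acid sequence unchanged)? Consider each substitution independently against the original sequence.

4

Codon 1 (AGA, Arg): 2 synonymous substitutions.
Codon 2 (AGT, Ser): 1 synonymous substitution.
Codon 3 (AAG, Lys): 1 synonymous substitution.
Total: 2 + 1 + 1 = 4.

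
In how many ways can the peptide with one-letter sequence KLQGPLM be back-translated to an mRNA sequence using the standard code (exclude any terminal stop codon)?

Lys: 2 codons.
Leu: 6 codons.
Gln: 2 codons.
Gly: 4 codons.
Pro: 4 codons.
Leu: 6 codons.
Met: 1 codon.
2 × 6 × 2 × 4 × 4 × 6 × 1 = 2304.

2304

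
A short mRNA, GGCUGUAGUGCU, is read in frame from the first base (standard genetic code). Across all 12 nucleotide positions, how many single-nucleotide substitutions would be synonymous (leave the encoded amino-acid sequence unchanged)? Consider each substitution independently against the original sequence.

Codon 1 (GGC, Gly): 3 synonymous substitutions.
Codon 2 (UGU, Cys): 1 synonymous substitution.
Codon 3 (AGU, Ser): 1 synonymous substitution.
Codon 4 (GCU, Ala): 3 synonymous substitutions.
Total: 3 + 1 + 1 + 3 = 8.

8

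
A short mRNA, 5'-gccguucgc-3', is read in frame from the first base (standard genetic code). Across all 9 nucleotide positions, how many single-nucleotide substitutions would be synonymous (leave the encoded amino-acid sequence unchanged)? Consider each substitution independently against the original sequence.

9

Codon 1 (GCC, Ala): 3 synonymous substitutions.
Codon 2 (GUU, Val): 3 synonymous substitutions.
Codon 3 (CGC, Arg): 3 synonymous substitutions.
Total: 3 + 3 + 3 = 9.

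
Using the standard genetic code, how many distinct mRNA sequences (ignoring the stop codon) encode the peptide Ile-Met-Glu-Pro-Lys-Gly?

Ile: 3 codons.
Met: 1 codon.
Glu: 2 codons.
Pro: 4 codons.
Lys: 2 codons.
Gly: 4 codons.
3 × 1 × 2 × 4 × 2 × 4 = 192.

192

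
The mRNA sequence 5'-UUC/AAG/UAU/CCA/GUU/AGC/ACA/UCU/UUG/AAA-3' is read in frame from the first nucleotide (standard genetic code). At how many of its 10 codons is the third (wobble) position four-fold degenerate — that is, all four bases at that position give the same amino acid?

4

Codon 1 UUC (Phe): third position 2-fold.
Codon 2 AAG (Lys): third position 2-fold.
Codon 3 UAU (Tyr): third position 2-fold.
Codon 4 CCA (Pro): third position 4-fold.
Codon 5 GUU (Val): third position 4-fold.
Codon 6 AGC (Ser): third position 2-fold.
Codon 7 ACA (Thr): third position 4-fold.
Codon 8 UCU (Ser): third position 4-fold.
Codon 9 UUG (Leu): third position 2-fold.
Codon 10 AAA (Lys): third position 2-fold.
Four-fold degenerate third positions: 4.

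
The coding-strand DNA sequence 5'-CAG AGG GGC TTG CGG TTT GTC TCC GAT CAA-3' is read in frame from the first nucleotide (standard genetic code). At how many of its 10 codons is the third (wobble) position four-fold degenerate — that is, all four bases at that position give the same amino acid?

4

Codon 1 CAG (Gln): third position 2-fold.
Codon 2 AGG (Arg): third position 2-fold.
Codon 3 GGC (Gly): third position 4-fold.
Codon 4 TTG (Leu): third position 2-fold.
Codon 5 CGG (Arg): third position 4-fold.
Codon 6 TTT (Phe): third position 2-fold.
Codon 7 GTC (Val): third position 4-fold.
Codon 8 TCC (Ser): third position 4-fold.
Codon 9 GAT (Asp): third position 2-fold.
Codon 10 CAA (Gln): third position 2-fold.
Four-fold degenerate third positions: 4.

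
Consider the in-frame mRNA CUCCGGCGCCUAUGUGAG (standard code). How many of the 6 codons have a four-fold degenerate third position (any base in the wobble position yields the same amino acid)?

Codon 1 CUC (Leu): third position 4-fold.
Codon 2 CGG (Arg): third position 4-fold.
Codon 3 CGC (Arg): third position 4-fold.
Codon 4 CUA (Leu): third position 4-fold.
Codon 5 UGU (Cys): third position 2-fold.
Codon 6 GAG (Glu): third position 2-fold.
Four-fold degenerate third positions: 4.

4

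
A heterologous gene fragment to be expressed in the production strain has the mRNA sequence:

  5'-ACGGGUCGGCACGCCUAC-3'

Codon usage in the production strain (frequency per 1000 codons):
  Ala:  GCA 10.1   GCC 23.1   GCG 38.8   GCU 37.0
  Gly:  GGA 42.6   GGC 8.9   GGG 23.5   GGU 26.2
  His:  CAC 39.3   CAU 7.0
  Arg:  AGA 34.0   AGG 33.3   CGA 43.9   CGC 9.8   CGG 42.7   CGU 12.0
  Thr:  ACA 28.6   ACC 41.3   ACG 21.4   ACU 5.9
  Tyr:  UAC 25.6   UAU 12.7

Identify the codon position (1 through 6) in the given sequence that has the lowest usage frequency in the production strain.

Codon 1 ACG (Thr): 21.4 per 1000.
Codon 2 GGU (Gly): 26.2 per 1000.
Codon 3 CGG (Arg): 42.7 per 1000.
Codon 4 CAC (His): 39.3 per 1000.
Codon 5 GCC (Ala): 23.1 per 1000.
Codon 6 UAC (Tyr): 25.6 per 1000.
Lowest frequency is 21.4 at codon 1.

1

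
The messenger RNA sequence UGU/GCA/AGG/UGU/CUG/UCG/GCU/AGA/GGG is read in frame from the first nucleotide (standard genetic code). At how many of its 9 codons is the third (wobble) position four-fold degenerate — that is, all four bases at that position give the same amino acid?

Codon 1 UGU (Cys): third position 2-fold.
Codon 2 GCA (Ala): third position 4-fold.
Codon 3 AGG (Arg): third position 2-fold.
Codon 4 UGU (Cys): third position 2-fold.
Codon 5 CUG (Leu): third position 4-fold.
Codon 6 UCG (Ser): third position 4-fold.
Codon 7 GCU (Ala): third position 4-fold.
Codon 8 AGA (Arg): third position 2-fold.
Codon 9 GGG (Gly): third position 4-fold.
Four-fold degenerate third positions: 5.

5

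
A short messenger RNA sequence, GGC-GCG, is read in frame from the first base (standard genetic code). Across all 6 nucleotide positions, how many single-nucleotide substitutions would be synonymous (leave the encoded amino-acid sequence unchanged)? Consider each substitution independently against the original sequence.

Codon 1 (GGC, Gly): 3 synonymous substitutions.
Codon 2 (GCG, Ala): 3 synonymous substitutions.
Total: 3 + 3 = 6.

6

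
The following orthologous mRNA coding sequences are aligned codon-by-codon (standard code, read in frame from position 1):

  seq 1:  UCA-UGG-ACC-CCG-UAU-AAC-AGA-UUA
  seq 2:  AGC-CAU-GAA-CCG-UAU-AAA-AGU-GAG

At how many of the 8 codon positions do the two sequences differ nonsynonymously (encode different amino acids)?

Codon 1: UCA Ser / AGC Ser — synonymous.
Codon 2: UGG Trp / CAU His — nonsynonymous.
Codon 3: ACC Thr / GAA Glu — nonsynonymous.
Codon 4: CCG Pro / CCG Pro — identical.
Codon 5: UAU Tyr / UAU Tyr — identical.
Codon 6: AAC Asn / AAA Lys — nonsynonymous.
Codon 7: AGA Arg / AGU Ser — nonsynonymous.
Codon 8: UUA Leu / GAG Glu — nonsynonymous.
Nonsynonymous differences: 5.

5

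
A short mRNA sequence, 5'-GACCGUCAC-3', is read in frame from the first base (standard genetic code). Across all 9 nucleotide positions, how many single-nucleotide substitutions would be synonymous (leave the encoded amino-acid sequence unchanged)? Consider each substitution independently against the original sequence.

Codon 1 (GAC, Asp): 1 synonymous substitution.
Codon 2 (CGU, Arg): 3 synonymous substitutions.
Codon 3 (CAC, His): 1 synonymous substitution.
Total: 1 + 3 + 1 = 5.

5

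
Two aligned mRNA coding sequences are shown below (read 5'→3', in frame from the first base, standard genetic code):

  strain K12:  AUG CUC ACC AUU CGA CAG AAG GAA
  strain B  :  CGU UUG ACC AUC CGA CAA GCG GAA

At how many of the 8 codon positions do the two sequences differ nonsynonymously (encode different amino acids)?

Codon 1: AUG Met / CGU Arg — nonsynonymous.
Codon 2: CUC Leu / UUG Leu — synonymous.
Codon 3: ACC Thr / ACC Thr — identical.
Codon 4: AUU Ile / AUC Ile — synonymous.
Codon 5: CGA Arg / CGA Arg — identical.
Codon 6: CAG Gln / CAA Gln — synonymous.
Codon 7: AAG Lys / GCG Ala — nonsynonymous.
Codon 8: GAA Glu / GAA Glu — identical.
Nonsynonymous differences: 2.

2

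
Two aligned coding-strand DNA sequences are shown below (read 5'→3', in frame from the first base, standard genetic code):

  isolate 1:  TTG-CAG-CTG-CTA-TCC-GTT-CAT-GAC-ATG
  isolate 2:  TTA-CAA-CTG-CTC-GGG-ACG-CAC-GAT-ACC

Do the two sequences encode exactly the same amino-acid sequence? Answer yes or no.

no

Codon 1: TTG Leu / TTA Leu — synonymous.
Codon 2: CAG Gln / CAA Gln — synonymous.
Codon 3: CTG Leu / CTG Leu — identical.
Codon 4: CTA Leu / CTC Leu — synonymous.
Codon 5: TCC Ser / GGG Gly — nonsynonymous.
Codon 6: GTT Val / ACG Thr — nonsynonymous.
Codon 7: CAT His / CAC His — synonymous.
Codon 8: GAC Asp / GAT Asp — synonymous.
Codon 9: ATG Met / ACC Thr — nonsynonymous.
Nonsynonymous differences: 3 → different protein.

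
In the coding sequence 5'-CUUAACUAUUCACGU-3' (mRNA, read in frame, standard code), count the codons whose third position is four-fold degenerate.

Codon 1 CUU (Leu): third position 4-fold.
Codon 2 AAC (Asn): third position 2-fold.
Codon 3 UAU (Tyr): third position 2-fold.
Codon 4 UCA (Ser): third position 4-fold.
Codon 5 CGU (Arg): third position 4-fold.
Four-fold degenerate third positions: 3.

3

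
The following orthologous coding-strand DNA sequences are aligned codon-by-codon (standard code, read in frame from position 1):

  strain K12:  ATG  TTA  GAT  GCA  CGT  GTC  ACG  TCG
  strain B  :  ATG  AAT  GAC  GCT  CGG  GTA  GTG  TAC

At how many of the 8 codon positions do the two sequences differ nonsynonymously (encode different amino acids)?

Codon 1: ATG Met / ATG Met — identical.
Codon 2: TTA Leu / AAT Asn — nonsynonymous.
Codon 3: GAT Asp / GAC Asp — synonymous.
Codon 4: GCA Ala / GCT Ala — synonymous.
Codon 5: CGT Arg / CGG Arg — synonymous.
Codon 6: GTC Val / GTA Val — synonymous.
Codon 7: ACG Thr / GTG Val — nonsynonymous.
Codon 8: TCG Ser / TAC Tyr — nonsynonymous.
Nonsynonymous differences: 3.

3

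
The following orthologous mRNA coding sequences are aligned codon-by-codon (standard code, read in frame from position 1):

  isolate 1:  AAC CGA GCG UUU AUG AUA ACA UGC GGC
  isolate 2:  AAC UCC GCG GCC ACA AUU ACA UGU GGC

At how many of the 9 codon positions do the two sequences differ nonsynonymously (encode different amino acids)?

3

Codon 1: AAC Asn / AAC Asn — identical.
Codon 2: CGA Arg / UCC Ser — nonsynonymous.
Codon 3: GCG Ala / GCG Ala — identical.
Codon 4: UUU Phe / GCC Ala — nonsynonymous.
Codon 5: AUG Met / ACA Thr — nonsynonymous.
Codon 6: AUA Ile / AUU Ile — synonymous.
Codon 7: ACA Thr / ACA Thr — identical.
Codon 8: UGC Cys / UGU Cys — synonymous.
Codon 9: GGC Gly / GGC Gly — identical.
Nonsynonymous differences: 3.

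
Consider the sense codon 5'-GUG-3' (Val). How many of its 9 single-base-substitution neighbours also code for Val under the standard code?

3

Position 1: none → 0 synonymous.
Position 2: none → 0 synonymous.
Position 3: GUU, GUC, GUA → 3 synonymous.
Total: 0 + 0 + 3 = 3.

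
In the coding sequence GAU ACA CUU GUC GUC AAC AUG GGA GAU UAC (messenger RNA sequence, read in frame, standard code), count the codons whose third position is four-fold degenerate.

Codon 1 GAU (Asp): third position 2-fold.
Codon 2 ACA (Thr): third position 4-fold.
Codon 3 CUU (Leu): third position 4-fold.
Codon 4 GUC (Val): third position 4-fold.
Codon 5 GUC (Val): third position 4-fold.
Codon 6 AAC (Asn): third position 2-fold.
Codon 7 AUG (Met): third position 1-fold.
Codon 8 GGA (Gly): third position 4-fold.
Codon 9 GAU (Asp): third position 2-fold.
Codon 10 UAC (Tyr): third position 2-fold.
Four-fold degenerate third positions: 5.

5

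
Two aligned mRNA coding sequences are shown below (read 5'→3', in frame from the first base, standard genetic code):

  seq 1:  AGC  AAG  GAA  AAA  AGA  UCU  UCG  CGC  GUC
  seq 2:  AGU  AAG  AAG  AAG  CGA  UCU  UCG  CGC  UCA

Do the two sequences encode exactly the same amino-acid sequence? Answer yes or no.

no

Codon 1: AGC Ser / AGU Ser — synonymous.
Codon 2: AAG Lys / AAG Lys — identical.
Codon 3: GAA Glu / AAG Lys — nonsynonymous.
Codon 4: AAA Lys / AAG Lys — synonymous.
Codon 5: AGA Arg / CGA Arg — synonymous.
Codon 6: UCU Ser / UCU Ser — identical.
Codon 7: UCG Ser / UCG Ser — identical.
Codon 8: CGC Arg / CGC Arg — identical.
Codon 9: GUC Val / UCA Ser — nonsynonymous.
Nonsynonymous differences: 2 → different protein.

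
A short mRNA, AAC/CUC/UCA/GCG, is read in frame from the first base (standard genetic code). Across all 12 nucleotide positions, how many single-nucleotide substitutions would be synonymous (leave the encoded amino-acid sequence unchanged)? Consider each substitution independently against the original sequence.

10

Codon 1 (AAC, Asn): 1 synonymous substitution.
Codon 2 (CUC, Leu): 3 synonymous substitutions.
Codon 3 (UCA, Ser): 3 synonymous substitutions.
Codon 4 (GCG, Ala): 3 synonymous substitutions.
Total: 1 + 3 + 3 + 3 = 10.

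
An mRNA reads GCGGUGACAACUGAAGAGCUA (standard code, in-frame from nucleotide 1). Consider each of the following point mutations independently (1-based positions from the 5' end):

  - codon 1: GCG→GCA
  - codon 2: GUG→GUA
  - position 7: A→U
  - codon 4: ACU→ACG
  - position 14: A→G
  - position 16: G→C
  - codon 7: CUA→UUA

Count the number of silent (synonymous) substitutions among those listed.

Codon 1: GCG (Ala) → GCA (Ala) — synonymous.
Codon 2: GUG (Val) → GUA (Val) — synonymous.
Codon 3: ACA (Thr) → UCA (Ser) — missense.
Codon 4: ACU (Thr) → ACG (Thr) — synonymous.
Codon 5: GAA (Glu) → GGA (Gly) — missense.
Codon 6: GAG (Glu) → CAG (Gln) — missense.
Codon 7: CUA (Leu) → UUA (Leu) — synonymous.
Synonymous: 4 of 7.

4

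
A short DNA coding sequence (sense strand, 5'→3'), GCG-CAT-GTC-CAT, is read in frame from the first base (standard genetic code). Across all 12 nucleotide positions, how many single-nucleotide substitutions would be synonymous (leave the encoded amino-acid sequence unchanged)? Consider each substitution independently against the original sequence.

8

Codon 1 (GCG, Ala): 3 synonymous substitutions.
Codon 2 (CAT, His): 1 synonymous substitution.
Codon 3 (GTC, Val): 3 synonymous substitutions.
Codon 4 (CAT, His): 1 synonymous substitution.
Total: 3 + 1 + 3 + 1 = 8.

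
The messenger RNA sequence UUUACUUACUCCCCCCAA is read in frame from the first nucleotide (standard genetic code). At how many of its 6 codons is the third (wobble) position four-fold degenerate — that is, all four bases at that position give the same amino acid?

3

Codon 1 UUU (Phe): third position 2-fold.
Codon 2 ACU (Thr): third position 4-fold.
Codon 3 UAC (Tyr): third position 2-fold.
Codon 4 UCC (Ser): third position 4-fold.
Codon 5 CCC (Pro): third position 4-fold.
Codon 6 CAA (Gln): third position 2-fold.
Four-fold degenerate third positions: 3.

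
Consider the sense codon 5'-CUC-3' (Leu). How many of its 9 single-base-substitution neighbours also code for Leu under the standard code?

3

Position 1: none → 0 synonymous.
Position 2: none → 0 synonymous.
Position 3: CUU, CUA, CUG → 3 synonymous.
Total: 0 + 0 + 3 = 3.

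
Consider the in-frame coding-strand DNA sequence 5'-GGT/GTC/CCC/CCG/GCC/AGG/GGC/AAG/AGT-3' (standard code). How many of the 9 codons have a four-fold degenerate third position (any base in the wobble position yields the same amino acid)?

Codon 1 GGT (Gly): third position 4-fold.
Codon 2 GTC (Val): third position 4-fold.
Codon 3 CCC (Pro): third position 4-fold.
Codon 4 CCG (Pro): third position 4-fold.
Codon 5 GCC (Ala): third position 4-fold.
Codon 6 AGG (Arg): third position 2-fold.
Codon 7 GGC (Gly): third position 4-fold.
Codon 8 AAG (Lys): third position 2-fold.
Codon 9 AGT (Ser): third position 2-fold.
Four-fold degenerate third positions: 6.

6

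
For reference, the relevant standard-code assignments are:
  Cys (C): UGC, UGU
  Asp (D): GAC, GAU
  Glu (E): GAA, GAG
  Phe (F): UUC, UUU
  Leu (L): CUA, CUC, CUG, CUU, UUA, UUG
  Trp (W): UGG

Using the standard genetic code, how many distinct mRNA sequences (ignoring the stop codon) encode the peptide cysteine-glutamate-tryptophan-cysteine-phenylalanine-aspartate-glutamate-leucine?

Cys: 2 codons.
Glu: 2 codons.
Trp: 1 codon.
Cys: 2 codons.
Phe: 2 codons.
Asp: 2 codons.
Glu: 2 codons.
Leu: 6 codons.
2 × 2 × 1 × 2 × 2 × 2 × 2 × 6 = 384.

384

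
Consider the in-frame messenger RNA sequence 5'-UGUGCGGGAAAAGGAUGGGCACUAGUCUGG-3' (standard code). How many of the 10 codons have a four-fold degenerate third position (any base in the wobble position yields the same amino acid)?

Codon 1 UGU (Cys): third position 2-fold.
Codon 2 GCG (Ala): third position 4-fold.
Codon 3 GGA (Gly): third position 4-fold.
Codon 4 AAA (Lys): third position 2-fold.
Codon 5 GGA (Gly): third position 4-fold.
Codon 6 UGG (Trp): third position 1-fold.
Codon 7 GCA (Ala): third position 4-fold.
Codon 8 CUA (Leu): third position 4-fold.
Codon 9 GUC (Val): third position 4-fold.
Codon 10 UGG (Trp): third position 1-fold.
Four-fold degenerate third positions: 6.

6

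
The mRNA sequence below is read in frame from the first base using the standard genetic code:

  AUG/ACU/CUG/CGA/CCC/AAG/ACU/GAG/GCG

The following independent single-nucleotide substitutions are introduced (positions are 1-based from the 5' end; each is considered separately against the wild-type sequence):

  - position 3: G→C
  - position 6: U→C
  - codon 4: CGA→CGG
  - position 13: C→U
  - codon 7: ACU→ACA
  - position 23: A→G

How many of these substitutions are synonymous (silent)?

Codon 1: AUG (Met) → AUC (Ile) — missense.
Codon 2: ACU (Thr) → ACC (Thr) — synonymous.
Codon 4: CGA (Arg) → CGG (Arg) — synonymous.
Codon 5: CCC (Pro) → UCC (Ser) — missense.
Codon 7: ACU (Thr) → ACA (Thr) — synonymous.
Codon 8: GAG (Glu) → GGG (Gly) — missense.
Synonymous: 3 of 6.

3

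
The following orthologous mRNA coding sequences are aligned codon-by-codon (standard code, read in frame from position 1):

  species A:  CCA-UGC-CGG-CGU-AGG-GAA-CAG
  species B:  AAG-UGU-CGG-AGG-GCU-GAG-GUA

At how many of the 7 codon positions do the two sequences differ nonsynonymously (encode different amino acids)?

3

Codon 1: CCA Pro / AAG Lys — nonsynonymous.
Codon 2: UGC Cys / UGU Cys — synonymous.
Codon 3: CGG Arg / CGG Arg — identical.
Codon 4: CGU Arg / AGG Arg — synonymous.
Codon 5: AGG Arg / GCU Ala — nonsynonymous.
Codon 6: GAA Glu / GAG Glu — synonymous.
Codon 7: CAG Gln / GUA Val — nonsynonymous.
Nonsynonymous differences: 3.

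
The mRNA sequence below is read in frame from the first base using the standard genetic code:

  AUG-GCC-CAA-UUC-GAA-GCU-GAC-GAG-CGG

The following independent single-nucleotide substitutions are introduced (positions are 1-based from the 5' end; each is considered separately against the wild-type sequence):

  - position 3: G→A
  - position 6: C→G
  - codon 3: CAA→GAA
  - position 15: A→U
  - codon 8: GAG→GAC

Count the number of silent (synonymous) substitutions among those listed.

1

Codon 1: AUG (Met) → AUA (Ile) — missense.
Codon 2: GCC (Ala) → GCG (Ala) — synonymous.
Codon 3: CAA (Gln) → GAA (Glu) — missense.
Codon 5: GAA (Glu) → GAU (Asp) — missense.
Codon 8: GAG (Glu) → GAC (Asp) — missense.
Synonymous: 1 of 5.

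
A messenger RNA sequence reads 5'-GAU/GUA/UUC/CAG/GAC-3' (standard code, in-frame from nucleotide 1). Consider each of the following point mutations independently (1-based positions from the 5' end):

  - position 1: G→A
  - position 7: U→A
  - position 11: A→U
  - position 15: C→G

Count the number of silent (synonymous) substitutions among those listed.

Codon 1: GAU (Asp) → AAU (Asn) — missense.
Codon 3: UUC (Phe) → AUC (Ile) — missense.
Codon 4: CAG (Gln) → CUG (Leu) — missense.
Codon 5: GAC (Asp) → GAG (Glu) — missense.
Synonymous: 0 of 4.

0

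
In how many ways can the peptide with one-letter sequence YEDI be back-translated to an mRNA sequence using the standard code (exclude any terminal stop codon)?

24

Tyr: 2 codons.
Glu: 2 codons.
Asp: 2 codons.
Ile: 3 codons.
2 × 2 × 2 × 3 = 24.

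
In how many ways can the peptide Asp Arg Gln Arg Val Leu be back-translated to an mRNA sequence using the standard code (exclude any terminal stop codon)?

Asp: 2 codons.
Arg: 6 codons.
Gln: 2 codons.
Arg: 6 codons.
Val: 4 codons.
Leu: 6 codons.
2 × 6 × 2 × 6 × 4 × 6 = 3456.

3456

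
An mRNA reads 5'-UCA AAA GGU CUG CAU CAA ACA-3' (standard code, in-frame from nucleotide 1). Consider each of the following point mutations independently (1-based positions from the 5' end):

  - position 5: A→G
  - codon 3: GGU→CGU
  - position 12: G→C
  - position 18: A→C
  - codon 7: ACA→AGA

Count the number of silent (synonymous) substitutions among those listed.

1

Codon 2: AAA (Lys) → AGA (Arg) — missense.
Codon 3: GGU (Gly) → CGU (Arg) — missense.
Codon 4: CUG (Leu) → CUC (Leu) — synonymous.
Codon 6: CAA (Gln) → CAC (His) — missense.
Codon 7: ACA (Thr) → AGA (Arg) — missense.
Synonymous: 1 of 5.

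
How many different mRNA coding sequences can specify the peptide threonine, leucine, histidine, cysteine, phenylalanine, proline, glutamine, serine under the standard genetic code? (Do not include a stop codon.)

9216

Thr: 4 codons.
Leu: 6 codons.
His: 2 codons.
Cys: 2 codons.
Phe: 2 codons.
Pro: 4 codons.
Gln: 2 codons.
Ser: 6 codons.
4 × 6 × 2 × 2 × 2 × 4 × 2 × 6 = 9216.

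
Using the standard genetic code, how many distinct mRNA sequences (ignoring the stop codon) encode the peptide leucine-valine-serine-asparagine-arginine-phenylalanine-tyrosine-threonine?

Leu: 6 codons.
Val: 4 codons.
Ser: 6 codons.
Asn: 2 codons.
Arg: 6 codons.
Phe: 2 codons.
Tyr: 2 codons.
Thr: 4 codons.
6 × 4 × 6 × 2 × 6 × 2 × 2 × 4 = 27648.

27648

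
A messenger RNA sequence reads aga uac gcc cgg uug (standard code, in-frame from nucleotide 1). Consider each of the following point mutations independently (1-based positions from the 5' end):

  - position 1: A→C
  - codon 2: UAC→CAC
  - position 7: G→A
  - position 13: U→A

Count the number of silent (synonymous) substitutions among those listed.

1

Codon 1: AGA (Arg) → CGA (Arg) — synonymous.
Codon 2: UAC (Tyr) → CAC (His) — missense.
Codon 3: GCC (Ala) → ACC (Thr) — missense.
Codon 5: UUG (Leu) → AUG (Met) — missense.
Synonymous: 1 of 4.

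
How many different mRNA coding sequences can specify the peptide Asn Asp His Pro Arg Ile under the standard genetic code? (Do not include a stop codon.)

Asn: 2 codons.
Asp: 2 codons.
His: 2 codons.
Pro: 4 codons.
Arg: 6 codons.
Ile: 3 codons.
2 × 2 × 2 × 4 × 6 × 3 = 576.

576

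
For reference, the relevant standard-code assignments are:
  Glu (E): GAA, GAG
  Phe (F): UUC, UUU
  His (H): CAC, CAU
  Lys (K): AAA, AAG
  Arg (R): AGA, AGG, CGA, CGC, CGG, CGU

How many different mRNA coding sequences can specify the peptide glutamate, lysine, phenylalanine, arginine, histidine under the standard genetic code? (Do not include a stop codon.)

Glu: 2 codons.
Lys: 2 codons.
Phe: 2 codons.
Arg: 6 codons.
His: 2 codons.
2 × 2 × 2 × 6 × 2 = 96.

96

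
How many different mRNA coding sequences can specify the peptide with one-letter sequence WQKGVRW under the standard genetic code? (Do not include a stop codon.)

384

Trp: 1 codon.
Gln: 2 codons.
Lys: 2 codons.
Gly: 4 codons.
Val: 4 codons.
Arg: 6 codons.
Trp: 1 codon.
1 × 2 × 2 × 4 × 4 × 6 × 1 = 384.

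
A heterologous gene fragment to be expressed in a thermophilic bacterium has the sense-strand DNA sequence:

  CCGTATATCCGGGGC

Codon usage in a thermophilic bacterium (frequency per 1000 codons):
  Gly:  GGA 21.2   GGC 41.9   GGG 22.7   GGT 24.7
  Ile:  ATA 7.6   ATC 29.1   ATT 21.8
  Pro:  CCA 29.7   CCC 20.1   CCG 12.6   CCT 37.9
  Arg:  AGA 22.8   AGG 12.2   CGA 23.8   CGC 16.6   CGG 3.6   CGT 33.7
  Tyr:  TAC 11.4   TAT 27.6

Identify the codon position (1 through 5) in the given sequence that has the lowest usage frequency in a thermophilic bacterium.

Codon 1 CCG (Pro): 12.6 per 1000.
Codon 2 TAT (Tyr): 27.6 per 1000.
Codon 3 ATC (Ile): 29.1 per 1000.
Codon 4 CGG (Arg): 3.6 per 1000.
Codon 5 GGC (Gly): 41.9 per 1000.
Lowest frequency is 3.6 at codon 4.

4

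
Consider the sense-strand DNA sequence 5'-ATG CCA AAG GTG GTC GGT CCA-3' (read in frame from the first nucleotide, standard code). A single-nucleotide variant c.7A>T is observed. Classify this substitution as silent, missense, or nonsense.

nonsense

Position 7 falls in codon 3: AAG → Lys.
After the substitution the codon is TAG → Stop.
The new codon is a stop codon, so this is a nonsense mutation.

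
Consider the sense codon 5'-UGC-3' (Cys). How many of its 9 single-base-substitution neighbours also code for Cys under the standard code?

1

Position 1: none → 0 synonymous.
Position 2: none → 0 synonymous.
Position 3: UGU → 1 synonymous.
Total: 0 + 0 + 1 = 1.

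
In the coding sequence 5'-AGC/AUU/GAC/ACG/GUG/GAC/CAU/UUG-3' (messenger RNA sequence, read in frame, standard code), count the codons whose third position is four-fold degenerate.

Codon 1 AGC (Ser): third position 2-fold.
Codon 2 AUU (Ile): third position 3-fold.
Codon 3 GAC (Asp): third position 2-fold.
Codon 4 ACG (Thr): third position 4-fold.
Codon 5 GUG (Val): third position 4-fold.
Codon 6 GAC (Asp): third position 2-fold.
Codon 7 CAU (His): third position 2-fold.
Codon 8 UUG (Leu): third position 2-fold.
Four-fold degenerate third positions: 2.

2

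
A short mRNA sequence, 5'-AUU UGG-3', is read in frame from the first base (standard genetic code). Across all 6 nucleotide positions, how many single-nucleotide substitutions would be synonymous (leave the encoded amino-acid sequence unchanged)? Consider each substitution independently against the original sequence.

2

Codon 1 (AUU, Ile): 2 synonymous substitutions.
Codon 2 (UGG, Trp): 0 synonymous substitutions.
Total: 2 + 0 = 2.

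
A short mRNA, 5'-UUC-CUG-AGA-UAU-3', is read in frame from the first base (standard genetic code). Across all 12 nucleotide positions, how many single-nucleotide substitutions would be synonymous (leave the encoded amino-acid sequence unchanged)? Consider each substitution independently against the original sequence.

8

Codon 1 (UUC, Phe): 1 synonymous substitution.
Codon 2 (CUG, Leu): 4 synonymous substitutions.
Codon 3 (AGA, Arg): 2 synonymous substitutions.
Codon 4 (UAU, Tyr): 1 synonymous substitution.
Total: 1 + 4 + 2 + 1 = 8.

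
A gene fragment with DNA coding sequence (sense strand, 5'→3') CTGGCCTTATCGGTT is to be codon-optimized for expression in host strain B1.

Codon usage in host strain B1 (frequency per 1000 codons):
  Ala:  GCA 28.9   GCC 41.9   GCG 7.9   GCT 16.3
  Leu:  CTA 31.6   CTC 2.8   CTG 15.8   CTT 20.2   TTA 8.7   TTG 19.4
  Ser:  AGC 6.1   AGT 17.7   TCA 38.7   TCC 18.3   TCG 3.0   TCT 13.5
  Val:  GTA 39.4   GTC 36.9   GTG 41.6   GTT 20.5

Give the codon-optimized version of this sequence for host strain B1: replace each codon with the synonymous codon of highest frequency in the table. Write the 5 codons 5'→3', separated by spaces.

CTA GCC CTA TCA GTG

Codon 1 (Leu): best is CTA at 31.6.
Codon 2 (Ala): best is GCC at 41.9.
Codon 3 (Leu): best is CTA at 31.6.
Codon 4 (Ser): best is TCA at 38.7.
Codon 5 (Val): best is GTG at 41.6.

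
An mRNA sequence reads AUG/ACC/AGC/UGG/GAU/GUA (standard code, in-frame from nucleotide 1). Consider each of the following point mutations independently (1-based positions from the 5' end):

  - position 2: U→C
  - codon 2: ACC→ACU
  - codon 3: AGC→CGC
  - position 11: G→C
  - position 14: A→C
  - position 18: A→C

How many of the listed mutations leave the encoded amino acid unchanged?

Codon 1: AUG (Met) → ACG (Thr) — missense.
Codon 2: ACC (Thr) → ACU (Thr) — synonymous.
Codon 3: AGC (Ser) → CGC (Arg) — missense.
Codon 4: UGG (Trp) → UCG (Ser) — missense.
Codon 5: GAU (Asp) → GCU (Ala) — missense.
Codon 6: GUA (Val) → GUC (Val) — synonymous.
Synonymous: 2 of 6.

2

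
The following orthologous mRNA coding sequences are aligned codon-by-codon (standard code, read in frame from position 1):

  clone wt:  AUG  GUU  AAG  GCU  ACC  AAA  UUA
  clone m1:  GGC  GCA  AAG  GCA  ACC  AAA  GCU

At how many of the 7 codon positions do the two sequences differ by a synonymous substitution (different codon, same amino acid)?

1

Codon 1: AUG Met / GGC Gly — nonsynonymous.
Codon 2: GUU Val / GCA Ala — nonsynonymous.
Codon 3: AAG Lys / AAG Lys — identical.
Codon 4: GCU Ala / GCA Ala — synonymous.
Codon 5: ACC Thr / ACC Thr — identical.
Codon 6: AAA Lys / AAA Lys — identical.
Codon 7: UUA Leu / GCU Ala — nonsynonymous.
Synonymous differences: 1.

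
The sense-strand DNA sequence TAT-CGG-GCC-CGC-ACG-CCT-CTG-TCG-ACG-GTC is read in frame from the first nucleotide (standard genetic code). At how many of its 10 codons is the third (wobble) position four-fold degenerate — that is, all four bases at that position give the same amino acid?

9

Codon 1 TAT (Tyr): third position 2-fold.
Codon 2 CGG (Arg): third position 4-fold.
Codon 3 GCC (Ala): third position 4-fold.
Codon 4 CGC (Arg): third position 4-fold.
Codon 5 ACG (Thr): third position 4-fold.
Codon 6 CCT (Pro): third position 4-fold.
Codon 7 CTG (Leu): third position 4-fold.
Codon 8 TCG (Ser): third position 4-fold.
Codon 9 ACG (Thr): third position 4-fold.
Codon 10 GTC (Val): third position 4-fold.
Four-fold degenerate third positions: 9.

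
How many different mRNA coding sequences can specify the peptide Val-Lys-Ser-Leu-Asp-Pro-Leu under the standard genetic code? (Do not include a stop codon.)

Val: 4 codons.
Lys: 2 codons.
Ser: 6 codons.
Leu: 6 codons.
Asp: 2 codons.
Pro: 4 codons.
Leu: 6 codons.
4 × 2 × 6 × 6 × 2 × 4 × 6 = 13824.

13824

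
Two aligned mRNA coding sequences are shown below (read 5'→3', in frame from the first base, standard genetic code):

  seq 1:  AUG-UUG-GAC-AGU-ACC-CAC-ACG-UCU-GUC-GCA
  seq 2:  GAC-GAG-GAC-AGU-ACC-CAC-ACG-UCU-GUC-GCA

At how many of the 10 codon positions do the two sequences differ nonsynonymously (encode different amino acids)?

2

Codon 1: AUG Met / GAC Asp — nonsynonymous.
Codon 2: UUG Leu / GAG Glu — nonsynonymous.
Codon 3: GAC Asp / GAC Asp — identical.
Codon 4: AGU Ser / AGU Ser — identical.
Codon 5: ACC Thr / ACC Thr — identical.
Codon 6: CAC His / CAC His — identical.
Codon 7: ACG Thr / ACG Thr — identical.
Codon 8: UCU Ser / UCU Ser — identical.
Codon 9: GUC Val / GUC Val — identical.
Codon 10: GCA Ala / GCA Ala — identical.
Nonsynonymous differences: 2.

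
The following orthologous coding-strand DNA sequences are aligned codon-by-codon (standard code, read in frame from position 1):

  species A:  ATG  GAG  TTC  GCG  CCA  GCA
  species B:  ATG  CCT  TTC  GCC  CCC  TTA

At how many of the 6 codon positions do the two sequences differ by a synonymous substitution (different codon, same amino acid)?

2

Codon 1: ATG Met / ATG Met — identical.
Codon 2: GAG Glu / CCT Pro — nonsynonymous.
Codon 3: TTC Phe / TTC Phe — identical.
Codon 4: GCG Ala / GCC Ala — synonymous.
Codon 5: CCA Pro / CCC Pro — synonymous.
Codon 6: GCA Ala / TTA Leu — nonsynonymous.
Synonymous differences: 2.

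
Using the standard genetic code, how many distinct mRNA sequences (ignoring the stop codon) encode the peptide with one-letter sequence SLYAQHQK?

4608

Ser: 6 codons.
Leu: 6 codons.
Tyr: 2 codons.
Ala: 4 codons.
Gln: 2 codons.
His: 2 codons.
Gln: 2 codons.
Lys: 2 codons.
6 × 6 × 2 × 4 × 2 × 2 × 2 × 2 = 4608.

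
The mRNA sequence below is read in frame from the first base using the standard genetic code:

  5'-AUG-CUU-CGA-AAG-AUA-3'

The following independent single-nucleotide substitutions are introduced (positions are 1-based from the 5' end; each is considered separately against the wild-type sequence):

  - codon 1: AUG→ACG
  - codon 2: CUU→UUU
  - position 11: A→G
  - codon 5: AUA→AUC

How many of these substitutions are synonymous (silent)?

1

Codon 1: AUG (Met) → ACG (Thr) — missense.
Codon 2: CUU (Leu) → UUU (Phe) — missense.
Codon 4: AAG (Lys) → AGG (Arg) — missense.
Codon 5: AUA (Ile) → AUC (Ile) — synonymous.
Synonymous: 1 of 4.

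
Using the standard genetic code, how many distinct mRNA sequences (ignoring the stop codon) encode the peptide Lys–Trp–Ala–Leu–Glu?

Lys: 2 codons.
Trp: 1 codon.
Ala: 4 codons.
Leu: 6 codons.
Glu: 2 codons.
2 × 1 × 4 × 6 × 2 = 96.

96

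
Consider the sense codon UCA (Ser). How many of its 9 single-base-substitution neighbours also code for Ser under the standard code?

Position 1: none → 0 synonymous.
Position 2: none → 0 synonymous.
Position 3: UCU, UCC, UCG → 3 synonymous.
Total: 0 + 0 + 3 = 3.

3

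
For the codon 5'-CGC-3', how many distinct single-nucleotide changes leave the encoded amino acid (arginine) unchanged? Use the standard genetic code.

Position 1: none → 0 synonymous.
Position 2: none → 0 synonymous.
Position 3: CGT, CGA, CGG → 3 synonymous.
Total: 0 + 0 + 3 = 3.

3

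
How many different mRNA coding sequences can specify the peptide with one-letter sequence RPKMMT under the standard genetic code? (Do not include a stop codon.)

192

Arg: 6 codons.
Pro: 4 codons.
Lys: 2 codons.
Met: 1 codon.
Met: 1 codon.
Thr: 4 codons.
6 × 4 × 2 × 1 × 1 × 4 = 192.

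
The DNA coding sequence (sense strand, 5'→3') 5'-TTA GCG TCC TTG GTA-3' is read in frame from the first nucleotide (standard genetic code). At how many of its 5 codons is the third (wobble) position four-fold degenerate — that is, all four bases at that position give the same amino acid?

Codon 1 TTA (Leu): third position 2-fold.
Codon 2 GCG (Ala): third position 4-fold.
Codon 3 TCC (Ser): third position 4-fold.
Codon 4 TTG (Leu): third position 2-fold.
Codon 5 GTA (Val): third position 4-fold.
Four-fold degenerate third positions: 3.

3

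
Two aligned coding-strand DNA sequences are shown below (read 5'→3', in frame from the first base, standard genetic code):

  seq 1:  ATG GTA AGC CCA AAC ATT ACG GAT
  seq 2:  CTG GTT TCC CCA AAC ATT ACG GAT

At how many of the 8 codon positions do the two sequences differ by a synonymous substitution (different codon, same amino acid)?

Codon 1: ATG Met / CTG Leu — nonsynonymous.
Codon 2: GTA Val / GTT Val — synonymous.
Codon 3: AGC Ser / TCC Ser — synonymous.
Codon 4: CCA Pro / CCA Pro — identical.
Codon 5: AAC Asn / AAC Asn — identical.
Codon 6: ATT Ile / ATT Ile — identical.
Codon 7: ACG Thr / ACG Thr — identical.
Codon 8: GAT Asp / GAT Asp — identical.
Synonymous differences: 2.

2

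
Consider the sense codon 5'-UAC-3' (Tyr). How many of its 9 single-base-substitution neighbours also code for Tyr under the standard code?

1

Position 1: none → 0 synonymous.
Position 2: none → 0 synonymous.
Position 3: UAU → 1 synonymous.
Total: 0 + 0 + 1 = 1.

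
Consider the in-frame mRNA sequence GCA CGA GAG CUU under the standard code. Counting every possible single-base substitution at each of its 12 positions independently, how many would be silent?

11

Codon 1 (GCA, Ala): 3 synonymous substitutions.
Codon 2 (CGA, Arg): 4 synonymous substitutions.
Codon 3 (GAG, Glu): 1 synonymous substitution.
Codon 4 (CUU, Leu): 3 synonymous substitutions.
Total: 3 + 4 + 1 + 3 = 11.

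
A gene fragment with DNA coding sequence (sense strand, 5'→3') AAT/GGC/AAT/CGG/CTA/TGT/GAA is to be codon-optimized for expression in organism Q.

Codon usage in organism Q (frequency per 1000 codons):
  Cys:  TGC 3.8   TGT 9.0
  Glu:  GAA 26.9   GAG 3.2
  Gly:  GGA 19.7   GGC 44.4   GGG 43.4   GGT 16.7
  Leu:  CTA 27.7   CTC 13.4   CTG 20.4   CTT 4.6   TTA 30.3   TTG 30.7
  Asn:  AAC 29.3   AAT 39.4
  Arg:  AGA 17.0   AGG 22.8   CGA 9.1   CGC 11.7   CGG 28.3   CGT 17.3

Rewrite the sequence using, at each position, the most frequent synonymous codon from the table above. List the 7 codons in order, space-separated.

Codon 1 (Asn): best is AAT at 39.4.
Codon 2 (Gly): best is GGC at 44.4.
Codon 3 (Asn): best is AAT at 39.4.
Codon 4 (Arg): best is CGG at 28.3.
Codon 5 (Leu): best is TTG at 30.7.
Codon 6 (Cys): best is TGT at 9.0.
Codon 7 (Glu): best is GAA at 26.9.

AAT GGC AAT CGG TTG TGT GAA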